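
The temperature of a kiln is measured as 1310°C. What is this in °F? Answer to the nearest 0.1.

In Fahrenheit: 1310.0000 × 1.8 + 32 = 2390.0°F.

2390.0°F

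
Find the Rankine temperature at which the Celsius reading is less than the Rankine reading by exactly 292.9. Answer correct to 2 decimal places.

44.44°R

Let R be the Rankine reading. The Celsius reading is C = 5/9·R - 273.15.
Require C - R = -292.9: (-4/9)·R - 273.15 = -292.9.
R = (-292.9 + 273.15) / (-4/9) = 44.44.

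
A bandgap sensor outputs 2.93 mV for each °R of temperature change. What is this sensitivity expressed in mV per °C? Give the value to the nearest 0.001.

Since only a temperature interval is involved, the additive offset between the scales drops out.
A change of 1°C is a change of 1.8°R, so per °C the value is 2.93 × 1.8 = 5.274.

5.274 mV per °C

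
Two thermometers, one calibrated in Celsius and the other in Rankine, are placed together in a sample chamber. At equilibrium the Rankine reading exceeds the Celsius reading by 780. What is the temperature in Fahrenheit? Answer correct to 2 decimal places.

Let x be the Celsius reading; then the Rankine reading is 1.8·x + 491.67.
(1.8·x + 491.67) - x = 780  ⇒  (0.8)·x = 288.33  ⇒  x = 360.4125°C.
In Fahrenheit: 360.4125 × 1.8 + 32 = 680.74°F.

680.74°F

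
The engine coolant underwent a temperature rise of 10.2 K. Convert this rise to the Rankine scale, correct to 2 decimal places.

18.36°R

An interval of 1 K corresponds to 1.8°R.
10.2 × 1.8 = 18.36.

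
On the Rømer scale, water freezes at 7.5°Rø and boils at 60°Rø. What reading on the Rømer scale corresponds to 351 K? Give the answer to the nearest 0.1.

48.4°Rø

First in Celsius: 351 - 273.15 = 77.8500°C.
Linearly onto the Rømer scale: 7.5 + (77.8500 / 100) × (60 - 7.5) = 48.4°Rø.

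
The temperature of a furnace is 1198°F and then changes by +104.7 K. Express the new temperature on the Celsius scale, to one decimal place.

752.5°C

Initial temperature in Celsius: (1198 - 32) × 5/9 = 647.7778°C.
The 104.7 K change is an interval; Kelvin and Celsius degrees are the same size, so ΔC = +104.7°C.
Final Celsius temperature: 647.7778 + 104.7000 = 752.4778°C.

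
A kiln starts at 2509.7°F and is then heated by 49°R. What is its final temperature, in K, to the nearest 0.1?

Initial temperature in Celsius: (2509.7 - 32) × 5/9 = 1376.5000°C.
The 49°R change is an interval, so only the factor 5/9 applies: +49 × 5/9 = +27.2222°C.
Final Celsius temperature: 1376.5000 + 27.2222 = 1403.7222°C.
In kelvin: 1403.7222 + 273.15 = 1676.9 K.

1676.9 K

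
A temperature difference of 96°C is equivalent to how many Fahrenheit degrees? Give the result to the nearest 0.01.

172.80°F

Only the scale ratio 1.8 matters for a change in temperature.
96 × 1.8 = 172.80.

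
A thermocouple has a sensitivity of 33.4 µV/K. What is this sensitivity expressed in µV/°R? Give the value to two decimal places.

Since only a temperature interval is involved, the additive offset between the scales drops out.
A change of 1°R is a change of 5/9 K, so per °R the value is 33.4 × 5/9 = 18.56.

18.56 µV/°R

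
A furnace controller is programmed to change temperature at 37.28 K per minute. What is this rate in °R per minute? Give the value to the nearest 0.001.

The quantity depends on a temperature interval, so only the ratio of degree sizes applies; the offset between the scales is irrelevant.
A change of 1 K is a change of 1.8°R, so 37.28 × 1.8 = 67.104.

67.104 °R/minute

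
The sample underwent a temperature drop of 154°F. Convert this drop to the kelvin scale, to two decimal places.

An interval of 1°F corresponds to 5/9 K.
154 × 5/9 = 85.56.

85.56 K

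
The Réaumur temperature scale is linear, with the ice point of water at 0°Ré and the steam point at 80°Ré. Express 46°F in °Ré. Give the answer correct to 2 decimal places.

First in Celsius: (46 - 32) × 5/9 = 7.7778°C.
Linearly onto the Réaumur scale: 0 + (7.7778 / 100) × (80 - 0) = 6.22°Ré.

6.22°Ré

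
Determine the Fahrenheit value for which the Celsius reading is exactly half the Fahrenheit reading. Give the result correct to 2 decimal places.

Let F be the Fahrenheit reading. The Celsius reading is C = 5/9·F - 17.7778.
Require C = 0.5·F: 5/9·F - 17.7778 = 0.5·F.
(1/18)·F = 17.7778  ⇒  F = 320.00.

320.00°F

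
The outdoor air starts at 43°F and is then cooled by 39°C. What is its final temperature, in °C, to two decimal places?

-32.89°C

Initial temperature in Celsius: (43 - 32) × 5/9 = 6.1111°C.
Final Celsius temperature: 6.1111 - 39.0000 = -32.8889°C.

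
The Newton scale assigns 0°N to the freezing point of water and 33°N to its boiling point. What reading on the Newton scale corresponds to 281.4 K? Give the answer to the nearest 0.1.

2.7°N

First in Celsius: 281.4 - 273.15 = 8.2500°C.
Linearly onto the Newton scale: 0 + (8.2500 / 100) × (33 - 0) = 2.7°N.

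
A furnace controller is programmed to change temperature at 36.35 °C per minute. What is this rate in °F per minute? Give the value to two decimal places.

Since only a temperature interval is involved, the additive offset between the scales drops out.
A change of 1°C is a change of 1.8°F, so 36.35 × 1.8 = 65.43.

65.43 °F/minute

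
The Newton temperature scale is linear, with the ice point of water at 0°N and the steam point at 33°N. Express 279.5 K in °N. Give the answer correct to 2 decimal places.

First in Celsius: 279.5 - 273.15 = 6.3500°C.
Linearly onto the Newton scale: 0 + (6.3500 / 100) × (33 - 0) = 2.10°N.

2.10°N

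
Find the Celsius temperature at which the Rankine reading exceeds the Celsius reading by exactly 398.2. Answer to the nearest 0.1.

-116.8°C

Let C be the Celsius reading. The Rankine reading is R = 1.8·C + 491.67.
Require R - C = 398.2: (0.8)·C + 491.67 = 398.2.
C = (398.2 - 491.67) / (0.8) = -116.8.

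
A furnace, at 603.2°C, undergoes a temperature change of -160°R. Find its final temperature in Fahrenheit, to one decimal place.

957.8°F

The 160°R change is an interval, so only the factor 5/9 applies: -160 × 5/9 = -88.8889°C.
Final Celsius temperature: 603.2000 - 88.8889 = 514.3111°C.
In Fahrenheit: 514.3111 × 1.8 + 32 = 957.8°F.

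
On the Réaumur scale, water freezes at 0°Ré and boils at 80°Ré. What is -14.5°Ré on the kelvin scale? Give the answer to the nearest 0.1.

Linear interpolation between the fixed points: C = (-14.5 - 0) × 100 / (80 - 0) = -18.1250°C.
Then -18.1250 + 273.15 = 255.0 K.

255.0 K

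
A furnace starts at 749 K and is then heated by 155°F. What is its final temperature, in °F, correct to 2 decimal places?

1043.53°F

Initial temperature in Celsius: 749 - 273.15 = 475.8500°C.
The 155°F change is an interval, so only the factor 5/9 applies: +155 × 5/9 = +86.1111°C.
Final Celsius temperature: 475.8500 + 86.1111 = 561.9611°C.
In Fahrenheit: 561.9611 × 1.8 + 32 = 1043.53°F.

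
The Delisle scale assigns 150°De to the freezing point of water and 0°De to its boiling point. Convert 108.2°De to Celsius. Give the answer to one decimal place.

27.9°C

Linear interpolation between the fixed points: C = (108.2 - 150) × 100 / (0 - 150) = 27.8667°C.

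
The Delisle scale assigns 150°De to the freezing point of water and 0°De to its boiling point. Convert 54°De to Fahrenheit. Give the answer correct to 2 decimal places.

Linear interpolation between the fixed points: C = (54 - 150) × 100 / (0 - 150) = 64.0000°C.
Then 64.0000 × 1.8 + 32 = 147.20°F.

147.20°F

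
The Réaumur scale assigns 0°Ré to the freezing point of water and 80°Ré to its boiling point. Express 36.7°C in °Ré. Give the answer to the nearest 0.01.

Linearly onto the Réaumur scale: 0 + (36.7000 / 100) × (80 - 0) = 29.36°Ré.

29.36°Ré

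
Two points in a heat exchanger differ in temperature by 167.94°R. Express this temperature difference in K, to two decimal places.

93.30 K

An interval of 1°R corresponds to 5/9 K.
167.94 × 5/9 = 93.30.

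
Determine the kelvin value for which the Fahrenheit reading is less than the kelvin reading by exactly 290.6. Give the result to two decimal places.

Let K be the kelvin reading. The Fahrenheit reading is F = 1.8·K - 459.67.
Require F - K = -290.6: (0.8)·K - 459.67 = -290.6.
K = (-290.6 + 459.67) / (0.8) = 211.34.

211.34 K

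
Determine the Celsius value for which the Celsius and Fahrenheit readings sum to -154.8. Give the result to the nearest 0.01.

-66.71°C

Let C be the Celsius reading. The Fahrenheit reading is F = 1.8·C + 32.
Require C + F = -154.8: (2.8)·C + 32 = -154.8.
C = (-154.8 - 32) / (2.8) = -66.71.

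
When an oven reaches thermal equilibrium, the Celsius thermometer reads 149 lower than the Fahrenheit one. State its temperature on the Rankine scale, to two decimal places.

Let x be the Fahrenheit reading; then the Celsius reading is 5/9·x - 17.7778.
(5/9·x - 17.7778) - x = -149  ⇒  (-4/9)·x = -131.222  ⇒  x = 295.2500°F.
In Celsius: (295.25 - 32) × 5/9 = 146.2500°C.
In Rankine: 146.2500 × 1.8 + 491.67 = 754.92°R.

754.92°R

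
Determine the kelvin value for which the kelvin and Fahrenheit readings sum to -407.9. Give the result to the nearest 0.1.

Let K be the kelvin reading. The Fahrenheit reading is F = 1.8·K - 459.67.
Require K + F = -407.9: (2.8)·K - 459.67 = -407.9.
K = (-407.9 + 459.67) / (2.8) = 18.5.

18.5 K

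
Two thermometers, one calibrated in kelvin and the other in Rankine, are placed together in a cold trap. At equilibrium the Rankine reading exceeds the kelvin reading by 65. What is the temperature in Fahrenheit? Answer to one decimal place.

Let x be the kelvin reading; then the Rankine reading is 1.8·x.
(1.8·x) - x = 65  ⇒  (0.8)·x = 65  ⇒  x = 81.2500 K.
In Celsius: 81.25 - 273.15 = -191.9000°C.
In Fahrenheit: -191.9000 × 1.8 + 32 = -313.4°F.

-313.4°F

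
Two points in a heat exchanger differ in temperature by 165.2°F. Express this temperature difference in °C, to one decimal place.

An interval of 1°F corresponds to 5/9°C.
165.2 × 5/9 = 91.8.

91.8°C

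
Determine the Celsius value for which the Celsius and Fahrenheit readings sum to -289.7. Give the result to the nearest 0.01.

-114.89°C

Let C be the Celsius reading. The Fahrenheit reading is F = 1.8·C + 32.
Require C + F = -289.7: (2.8)·C + 32 = -289.7.
C = (-289.7 - 32) / (2.8) = -114.89.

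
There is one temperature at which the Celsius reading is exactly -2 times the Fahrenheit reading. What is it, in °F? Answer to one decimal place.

7.0°F

Let F be the Fahrenheit reading. The Celsius reading is C = 5/9·F - 17.7778.
Require C = -2·F: 5/9·F - 17.7778 = -2·F.
(23/9)·F = 17.7778  ⇒  F = 7.0.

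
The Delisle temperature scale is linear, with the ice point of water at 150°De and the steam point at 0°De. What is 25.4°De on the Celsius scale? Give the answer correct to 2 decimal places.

83.07°C

Linear interpolation between the fixed points: C = (25.4 - 150) × 100 / (0 - 150) = 83.0667°C.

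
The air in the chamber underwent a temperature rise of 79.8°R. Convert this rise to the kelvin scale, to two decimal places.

44.33 K

Only the scale ratio 5/9 matters for a change in temperature.
79.8 × 5/9 = 44.33.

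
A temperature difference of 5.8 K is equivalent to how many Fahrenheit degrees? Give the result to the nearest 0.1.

10.4°F

For a temperature interval the offset drops out; only the factor 1.8 applies.
5.8 × 1.8 = 10.4.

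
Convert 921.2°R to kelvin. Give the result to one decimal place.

511.8 K

In Celsius: (921.2 - 491.67) × 5/9 = 238.6278°C.
In kelvin: 238.6278 + 273.15 = 511.8 K.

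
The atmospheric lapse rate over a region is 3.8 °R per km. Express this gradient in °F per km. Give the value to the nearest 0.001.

Since only a temperature interval is involved, the additive offset between the scales drops out.
A change of 1°R is a change of 1°F, so 3.8 × 1 = 3.800.

3.800 °F/km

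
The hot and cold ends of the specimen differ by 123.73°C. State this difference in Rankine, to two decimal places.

222.71°R

An interval of 1°C corresponds to 1.8°R.
123.73 × 1.8 = 222.71.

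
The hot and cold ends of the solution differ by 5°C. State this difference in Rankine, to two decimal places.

9.00°R

For a temperature interval the offset drops out; only the factor 1.8 applies.
5 × 1.8 = 9.00.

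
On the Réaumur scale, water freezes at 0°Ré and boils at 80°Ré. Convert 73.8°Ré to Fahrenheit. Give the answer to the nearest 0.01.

198.05°F

Linear interpolation between the fixed points: C = (73.8 - 0) × 100 / (80 - 0) = 92.2500°C.
Then 92.2500 × 1.8 + 32 = 198.05°F.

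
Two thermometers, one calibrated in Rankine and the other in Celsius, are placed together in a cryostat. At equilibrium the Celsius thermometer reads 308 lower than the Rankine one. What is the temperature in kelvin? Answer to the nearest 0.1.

43.6 K

Let x be the Rankine reading; then the Celsius reading is 5/9·x - 273.15.
(5/9·x - 273.15) - x = -308  ⇒  (-4/9)·x = -34.85  ⇒  x = 78.4125°R.
In Celsius: (78.4125 - 491.67) × 5/9 = -229.5875°C.
In kelvin: -229.5875 + 273.15 = 43.6 K.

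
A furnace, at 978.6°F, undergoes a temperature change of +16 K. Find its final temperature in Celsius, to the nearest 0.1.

Initial temperature in Celsius: (978.6 - 32) × 5/9 = 525.8889°C.
The 16 K change is an interval; Kelvin and Celsius degrees are the same size, so ΔC = +16°C.
Final Celsius temperature: 525.8889 + 16.0000 = 541.8889°C.

541.9°C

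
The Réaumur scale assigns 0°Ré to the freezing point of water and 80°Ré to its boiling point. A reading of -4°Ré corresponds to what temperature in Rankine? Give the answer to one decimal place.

Linear interpolation between the fixed points: C = (-4 - 0) × 100 / (80 - 0) = -5.0000°C.
Then -5.0000 × 1.8 + 491.67 = 482.7°R.

482.7°R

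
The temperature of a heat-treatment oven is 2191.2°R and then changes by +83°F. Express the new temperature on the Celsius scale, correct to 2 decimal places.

990.29°C

Initial temperature in Celsius: (2191.2 - 491.67) × 5/9 = 944.1833°C.
The 83°F change is an interval, so only the factor 5/9 applies: +83 × 5/9 = +46.1111°C.
Final Celsius temperature: 944.1833 + 46.1111 = 990.2944°C.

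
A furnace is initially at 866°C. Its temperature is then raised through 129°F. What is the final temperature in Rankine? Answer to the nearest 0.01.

The 129°F change is an interval, so only the factor 5/9 applies: +129 × 5/9 = +71.6667°C.
Final Celsius temperature: 866.0000 + 71.6667 = 937.6667°C.
In Rankine: 937.6667 × 1.8 + 491.67 = 2179.47°R.

2179.47°R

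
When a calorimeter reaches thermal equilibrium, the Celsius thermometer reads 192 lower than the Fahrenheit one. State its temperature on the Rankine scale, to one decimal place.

851.7°R

Let x be the Fahrenheit reading; then the Celsius reading is 5/9·x - 17.7778.
(5/9·x - 17.7778) - x = -192  ⇒  (-4/9)·x = -174.222  ⇒  x = 392.0000°F.
In Celsius: (392 - 32) × 5/9 = 200.0000°C.
In Rankine: 200.0000 × 1.8 + 491.67 = 851.7°R.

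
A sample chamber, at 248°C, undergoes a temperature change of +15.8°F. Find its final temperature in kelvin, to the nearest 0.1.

The 15.8°F change is an interval, so only the factor 5/9 applies: +15.8 × 5/9 = +8.7778°C.
Final Celsius temperature: 248.0000 + 8.7778 = 256.7778°C.
In kelvin: 256.7778 + 273.15 = 529.9 K.

529.9 K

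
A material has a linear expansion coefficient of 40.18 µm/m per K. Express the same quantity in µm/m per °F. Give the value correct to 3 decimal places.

22.322 µm/m per °F

The quantity depends on a temperature interval, so only the ratio of degree sizes applies; the offset between the scales is irrelevant.
A change of 1°F is a change of 5/9 K, so per °F the value is 40.18 × 5/9 = 22.322.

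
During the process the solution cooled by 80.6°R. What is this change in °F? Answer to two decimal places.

80.60°F

Rankine and Fahrenheit degrees are the same size, so the interval is unchanged: 80.60.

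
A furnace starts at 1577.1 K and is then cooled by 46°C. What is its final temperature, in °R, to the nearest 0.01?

2755.98°R

Initial temperature in Celsius: 1577.1 - 273.15 = 1303.9500°C.
Final Celsius temperature: 1303.9500 - 46.0000 = 1257.9500°C.
In Rankine: 1257.9500 × 1.8 + 491.67 = 2755.98°R.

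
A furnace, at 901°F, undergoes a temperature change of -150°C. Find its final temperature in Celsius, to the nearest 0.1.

332.8°C

Initial temperature in Celsius: (901 - 32) × 5/9 = 482.7778°C.
Final Celsius temperature: 482.7778 - 150.0000 = 332.7778°C.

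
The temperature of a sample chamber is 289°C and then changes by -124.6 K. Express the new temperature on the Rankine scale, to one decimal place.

The 124.6 K change is an interval; Kelvin and Celsius degrees are the same size, so ΔC = -124.6°C.
Final Celsius temperature: 289.0000 - 124.6000 = 164.4000°C.
In Rankine: 164.4000 × 1.8 + 491.67 = 787.6°R.

787.6°R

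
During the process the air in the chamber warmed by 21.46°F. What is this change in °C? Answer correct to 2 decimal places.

11.92°C

An interval of 1°F corresponds to 5/9°C.
21.46 × 5/9 = 11.92.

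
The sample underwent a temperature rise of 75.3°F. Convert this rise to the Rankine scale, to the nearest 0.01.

Fahrenheit and Rankine degrees are the same size, so the interval is unchanged: 75.30.

75.30°R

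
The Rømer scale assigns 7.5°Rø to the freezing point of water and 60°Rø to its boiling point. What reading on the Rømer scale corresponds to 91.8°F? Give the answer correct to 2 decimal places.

24.94°Rø

First in Celsius: (91.8 - 32) × 5/9 = 33.2222°C.
Linearly onto the Rømer scale: 7.5 + (33.2222 / 100) × (60 - 7.5) = 24.94°Rø.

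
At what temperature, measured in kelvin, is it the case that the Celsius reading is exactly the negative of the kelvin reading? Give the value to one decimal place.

Let K be the kelvin reading. The Celsius reading is C = 1·K - 273.15.
Require C = -1·K: 1·K - 273.15 = -1·K.
(2)·K = 273.15  ⇒  K = 136.6.

136.6 K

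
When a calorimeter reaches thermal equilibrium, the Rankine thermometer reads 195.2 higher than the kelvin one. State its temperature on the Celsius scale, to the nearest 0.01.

Let x be the kelvin reading; then the Rankine reading is 1.8·x.
(1.8·x) - x = 195.2  ⇒  (0.8)·x = 195.2  ⇒  x = 244.0000 K.
In Celsius: 244 - 273.15 = -29.15°C.

-29.15°C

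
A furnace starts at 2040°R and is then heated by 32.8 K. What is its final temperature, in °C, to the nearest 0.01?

Initial temperature in Celsius: (2040 - 491.67) × 5/9 = 860.1833°C.
The 32.8 K change is an interval; Kelvin and Celsius degrees are the same size, so ΔC = +32.8°C.
Final Celsius temperature: 860.1833 + 32.8000 = 892.9833°C.

892.98°C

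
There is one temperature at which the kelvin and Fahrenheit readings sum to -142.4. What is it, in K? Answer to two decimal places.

113.31 K

Let K be the kelvin reading. The Fahrenheit reading is F = 1.8·K - 459.67.
Require K + F = -142.4: (2.8)·K - 459.67 = -142.4.
K = (-142.4 + 459.67) / (2.8) = 113.31.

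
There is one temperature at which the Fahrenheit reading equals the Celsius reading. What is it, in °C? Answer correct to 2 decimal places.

-40.00°C

Let C be the Celsius reading. The Fahrenheit reading is F = 1.8·C + 32.
Set F = C: 1.8·C + 32 = C.
(0.8)·C = -32  ⇒  C = -40.00.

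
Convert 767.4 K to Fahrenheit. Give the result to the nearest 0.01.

921.65°F

In Celsius: 767.4 - 273.15 = 494.2500°C.
In Fahrenheit: 494.2500 × 1.8 + 32 = 921.65°F.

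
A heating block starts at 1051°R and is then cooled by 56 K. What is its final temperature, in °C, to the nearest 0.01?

254.74°C

Initial temperature in Celsius: (1051 - 491.67) × 5/9 = 310.7389°C.
The 56 K change is an interval; Kelvin and Celsius degrees are the same size, so ΔC = -56°C.
Final Celsius temperature: 310.7389 - 56.0000 = 254.7389°C.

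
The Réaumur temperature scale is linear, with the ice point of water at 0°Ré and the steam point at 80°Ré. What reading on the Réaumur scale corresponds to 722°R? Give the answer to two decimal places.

102.37°Ré

First in Celsius: (722 - 491.67) × 5/9 = 127.9611°C.
Linearly onto the Réaumur scale: 0 + (127.9611 / 100) × (80 - 0) = 102.37°Ré.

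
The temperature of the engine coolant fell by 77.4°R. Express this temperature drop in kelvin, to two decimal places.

43.00 K

An interval of 1°R corresponds to 5/9 K.
77.4 × 5/9 = 43.00.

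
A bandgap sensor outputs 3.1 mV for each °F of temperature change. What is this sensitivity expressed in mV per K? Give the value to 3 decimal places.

5.580 mV per K

The quantity depends on a temperature interval, so only the ratio of degree sizes applies; the offset between the scales is irrelevant.
A change of 1 K is a change of 1.8°F, so per K the value is 3.1 × 1.8 = 5.580.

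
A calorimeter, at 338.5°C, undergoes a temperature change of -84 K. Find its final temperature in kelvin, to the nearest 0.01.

527.65 K

The 84 K change is an interval; Kelvin and Celsius degrees are the same size, so ΔC = -84°C.
Final Celsius temperature: 338.5000 - 84.0000 = 254.5000°C.
In kelvin: 254.5000 + 273.15 = 527.65 K.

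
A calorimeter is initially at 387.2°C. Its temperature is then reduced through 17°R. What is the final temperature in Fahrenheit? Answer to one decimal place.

The 17°R change is an interval, so only the factor 5/9 applies: -17 × 5/9 = -9.4444°C.
Final Celsius temperature: 387.2000 - 9.4444 = 377.7556°C.
In Fahrenheit: 377.7556 × 1.8 + 32 = 712.0°F.

712.0°F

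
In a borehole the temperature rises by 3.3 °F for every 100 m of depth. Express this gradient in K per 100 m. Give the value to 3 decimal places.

The quantity depends on a temperature interval, so only the ratio of degree sizes applies; the offset between the scales is irrelevant.
A change of 1°F is a change of 5/9 K, so 3.3 × 5/9 = 1.833.

1.833 K/100 m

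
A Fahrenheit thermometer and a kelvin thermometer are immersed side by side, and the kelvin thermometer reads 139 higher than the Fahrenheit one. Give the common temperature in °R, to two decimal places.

Let x be the Fahrenheit reading; then the kelvin reading is 5/9·x + 255.372.
(5/9·x + 255.372) - x = 139  ⇒  (-4/9)·x = -116.372  ⇒  x = 261.8375°F.
In Celsius: (261.8375 - 32) × 5/9 = 127.6875°C.
In Rankine: 127.6875 × 1.8 + 491.67 = 721.51°R.

721.51°R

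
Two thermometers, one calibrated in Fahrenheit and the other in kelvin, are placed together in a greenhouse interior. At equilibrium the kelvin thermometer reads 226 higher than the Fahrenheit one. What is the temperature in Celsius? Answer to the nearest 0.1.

18.9°C

Let x be the Fahrenheit reading; then the kelvin reading is 5/9·x + 255.372.
(5/9·x + 255.372) - x = 226  ⇒  (-4/9)·x = -29.3722  ⇒  x = 66.0875°F.
In Celsius: (66.0875 - 32) × 5/9 = 18.9°C.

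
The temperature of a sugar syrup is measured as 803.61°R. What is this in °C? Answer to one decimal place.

In Celsius: (803.61 - 491.67) × 5/9 = 173.3000°C.

173.3°C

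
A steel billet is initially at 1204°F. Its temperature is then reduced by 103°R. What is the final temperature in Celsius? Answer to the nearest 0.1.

Initial temperature in Celsius: (1204 - 32) × 5/9 = 651.1111°C.
The 103°R change is an interval, so only the factor 5/9 applies: -103 × 5/9 = -57.2222°C.
Final Celsius temperature: 651.1111 - 57.2222 = 593.8889°C.

593.9°C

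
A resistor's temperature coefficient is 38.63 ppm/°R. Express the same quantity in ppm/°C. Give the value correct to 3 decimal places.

The quantity depends on a temperature interval, so only the ratio of degree sizes applies; the offset between the scales is irrelevant.
A change of 1°C is a change of 1.8°R, so per °C the value is 38.63 × 1.8 = 69.534.

69.534 ppm/°C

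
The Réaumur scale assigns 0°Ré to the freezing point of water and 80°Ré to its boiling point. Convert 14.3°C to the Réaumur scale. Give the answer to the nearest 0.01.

11.44°Ré

Linearly onto the Réaumur scale: 0 + (14.3000 / 100) × (80 - 0) = 11.44°Ré.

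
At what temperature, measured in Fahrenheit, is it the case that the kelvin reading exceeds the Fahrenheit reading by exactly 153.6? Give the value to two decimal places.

Let F be the Fahrenheit reading. The kelvin reading is K = 5/9·F + 255.372.
Require K - F = 153.6: (-4/9)·F + 255.372 = 153.6.
F = (153.6 - 255.372) / (-4/9) = 228.99.

228.99°F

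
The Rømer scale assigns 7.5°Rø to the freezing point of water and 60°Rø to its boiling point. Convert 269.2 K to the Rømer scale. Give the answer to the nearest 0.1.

First in Celsius: 269.2 - 273.15 = -3.9500°C.
Linearly onto the Rømer scale: 7.5 + (-3.9500 / 100) × (60 - 7.5) = 5.4°Rø.

5.4°Rø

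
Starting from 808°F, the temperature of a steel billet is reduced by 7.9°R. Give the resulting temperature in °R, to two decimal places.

1259.77°R

Initial temperature in Celsius: (808 - 32) × 5/9 = 431.1111°C.
The 7.9°R change is an interval, so only the factor 5/9 applies: -7.9 × 5/9 = -4.3889°C.
Final Celsius temperature: 431.1111 - 4.3889 = 426.7222°C.
In Rankine: 426.7222 × 1.8 + 491.67 = 1259.77°R.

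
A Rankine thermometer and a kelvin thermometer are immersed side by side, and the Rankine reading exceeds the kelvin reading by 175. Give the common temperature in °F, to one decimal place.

-65.9°F

Let x be the Rankine reading; then the kelvin reading is 5/9·x.
(5/9·x) - x = -175  ⇒  (-4/9)·x = -175  ⇒  x = 393.7500°R.
In Celsius: (393.75 - 491.67) × 5/9 = -54.4000°C.
In Fahrenheit: -54.4000 × 1.8 + 32 = -65.9°F.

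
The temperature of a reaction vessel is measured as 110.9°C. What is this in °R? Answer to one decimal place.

691.3°R

In Rankine: 110.9000 × 1.8 + 491.67 = 691.3°R.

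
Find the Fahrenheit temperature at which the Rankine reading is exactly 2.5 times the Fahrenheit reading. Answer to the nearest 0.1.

306.4°F

Let F be the Fahrenheit reading. The Rankine reading is R = 1·F + 459.67.
Require R = 2.5·F: 1·F + 459.67 = 2.5·F.
(-1.5)·F = -459.67  ⇒  F = 306.4.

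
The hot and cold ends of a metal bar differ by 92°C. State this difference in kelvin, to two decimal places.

92.00 K

Celsius and kelvin degrees are the same size, so the interval is unchanged: 92.00.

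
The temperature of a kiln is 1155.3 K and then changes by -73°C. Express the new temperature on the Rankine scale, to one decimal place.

1948.1°R

Initial temperature in Celsius: 1155.3 - 273.15 = 882.1500°C.
Final Celsius temperature: 882.1500 - 73.0000 = 809.1500°C.
In Rankine: 809.1500 × 1.8 + 491.67 = 1948.1°R.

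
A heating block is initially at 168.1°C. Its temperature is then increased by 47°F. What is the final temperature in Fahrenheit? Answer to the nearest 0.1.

The 47°F change is an interval, so only the factor 5/9 applies: +47 × 5/9 = +26.1111°C.
Final Celsius temperature: 168.1000 + 26.1111 = 194.2111°C.
In Fahrenheit: 194.2111 × 1.8 + 32 = 381.6°F.

381.6°F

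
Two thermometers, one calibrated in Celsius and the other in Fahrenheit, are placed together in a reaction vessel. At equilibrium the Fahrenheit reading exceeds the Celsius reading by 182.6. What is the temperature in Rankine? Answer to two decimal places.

Let x be the Celsius reading; then the Fahrenheit reading is 1.8·x + 32.
(1.8·x + 32) - x = 182.6  ⇒  (0.8)·x = 150.6  ⇒  x = 188.2500°C.
In Rankine: 188.2500 × 1.8 + 491.67 = 830.52°R.

830.52°R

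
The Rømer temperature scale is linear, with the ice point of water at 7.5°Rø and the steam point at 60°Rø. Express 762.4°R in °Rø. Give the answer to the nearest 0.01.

First in Celsius: (762.4 - 491.67) × 5/9 = 150.4056°C.
Linearly onto the Rømer scale: 7.5 + (150.4056 / 100) × (60 - 7.5) = 86.46°Rø.

86.46°Rø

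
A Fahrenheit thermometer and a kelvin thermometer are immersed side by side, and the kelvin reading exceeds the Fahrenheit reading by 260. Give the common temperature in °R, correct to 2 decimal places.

449.26°R

Let x be the Fahrenheit reading; then the kelvin reading is 5/9·x + 255.372.
(5/9·x + 255.372) - x = 260  ⇒  (-4/9)·x = 4.62778  ⇒  x = -10.4125°F.
In Celsius: (-10.4125 - 32) × 5/9 = -23.5625°C.
In Rankine: -23.5625 × 1.8 + 491.67 = 449.26°R.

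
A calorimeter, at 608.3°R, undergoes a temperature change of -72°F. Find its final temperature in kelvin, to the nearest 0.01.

Initial temperature in Celsius: (608.3 - 491.67) × 5/9 = 64.7944°C.
The 72°F change is an interval, so only the factor 5/9 applies: -72 × 5/9 = -40.0000°C.
Final Celsius temperature: 64.7944 - 40.0000 = 24.7944°C.
In kelvin: 24.7944 + 273.15 = 297.94 K.

297.94 K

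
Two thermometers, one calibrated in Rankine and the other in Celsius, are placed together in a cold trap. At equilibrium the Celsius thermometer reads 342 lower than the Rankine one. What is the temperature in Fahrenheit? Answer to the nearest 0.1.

Let x be the Rankine reading; then the Celsius reading is 5/9·x - 273.15.
(5/9·x - 273.15) - x = -342  ⇒  (-4/9)·x = -68.85  ⇒  x = 154.9125°R.
In Celsius: (154.9125 - 491.67) × 5/9 = -187.0875°C.
In Fahrenheit: -187.0875 × 1.8 + 32 = -304.8°F.

-304.8°F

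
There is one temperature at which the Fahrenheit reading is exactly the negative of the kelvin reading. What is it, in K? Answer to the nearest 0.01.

164.17 K

Let K be the kelvin reading. The Fahrenheit reading is F = 1.8·K - 459.67.
Require F = -1·K: 1.8·K - 459.67 = -1·K.
(2.8)·K = 459.67  ⇒  K = 164.17.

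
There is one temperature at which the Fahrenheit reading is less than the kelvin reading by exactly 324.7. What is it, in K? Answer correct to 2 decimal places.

168.71 K

Let K be the kelvin reading. The Fahrenheit reading is F = 1.8·K - 459.67.
Require F - K = -324.7: (0.8)·K - 459.67 = -324.7.
K = (-324.7 + 459.67) / (0.8) = 168.71.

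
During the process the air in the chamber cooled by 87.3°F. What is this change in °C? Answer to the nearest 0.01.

An interval of 1°F corresponds to 5/9°C.
87.3 × 5/9 = 48.50.

48.50°C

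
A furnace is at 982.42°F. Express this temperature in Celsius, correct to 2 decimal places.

528.01°C

In Celsius: (982.42 - 32) × 5/9 = 528.0111°C.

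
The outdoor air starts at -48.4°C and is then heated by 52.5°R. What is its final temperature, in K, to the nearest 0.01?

253.92 K

The 52.5°R change is an interval, so only the factor 5/9 applies: +52.5 × 5/9 = +29.1667°C.
Final Celsius temperature: -48.4000 + 29.1667 = -19.2333°C.
In kelvin: -19.2333 + 273.15 = 253.92 K.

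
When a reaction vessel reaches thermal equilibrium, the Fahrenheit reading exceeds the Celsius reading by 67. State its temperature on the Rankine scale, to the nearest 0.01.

Let x be the Fahrenheit reading; then the Celsius reading is 5/9·x - 17.7778.
(5/9·x - 17.7778) - x = -67  ⇒  (-4/9)·x = -49.2222  ⇒  x = 110.7500°F.
In Celsius: (110.75 - 32) × 5/9 = 43.7500°C.
In Rankine: 43.7500 × 1.8 + 491.67 = 570.42°R.

570.42°R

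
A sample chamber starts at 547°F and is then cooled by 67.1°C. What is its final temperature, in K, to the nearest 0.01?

492.16 K

Initial temperature in Celsius: (547 - 32) × 5/9 = 286.1111°C.
Final Celsius temperature: 286.1111 - 67.1000 = 219.0111°C.
In kelvin: 219.0111 + 273.15 = 492.16 K.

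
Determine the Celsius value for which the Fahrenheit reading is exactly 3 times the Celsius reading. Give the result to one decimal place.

Let C be the Celsius reading. The Fahrenheit reading is F = 1.8·C + 32.
Require F = 3·C: 1.8·C + 32 = 3·C.
(-1.2)·C = -32  ⇒  C = 26.7.

26.7°C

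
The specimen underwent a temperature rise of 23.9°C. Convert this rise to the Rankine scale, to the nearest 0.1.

Only the scale ratio 1.8 matters for a change in temperature.
23.9 × 1.8 = 43.0.

43.0°R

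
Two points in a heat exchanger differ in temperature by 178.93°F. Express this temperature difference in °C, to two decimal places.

99.41°C

For a temperature interval the offset drops out; only the factor 5/9 applies.
178.93 × 5/9 = 99.41.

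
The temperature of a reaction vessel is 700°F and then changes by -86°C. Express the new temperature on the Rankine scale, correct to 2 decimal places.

1004.87°R

Initial temperature in Celsius: (700 - 32) × 5/9 = 371.1111°C.
Final Celsius temperature: 371.1111 - 86.0000 = 285.1111°C.
In Rankine: 285.1111 × 1.8 + 491.67 = 1004.87°R.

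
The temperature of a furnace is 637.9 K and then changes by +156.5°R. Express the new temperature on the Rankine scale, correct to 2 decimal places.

1304.72°R

Initial temperature in Celsius: 637.9 - 273.15 = 364.7500°C.
The 156.5°R change is an interval, so only the factor 5/9 applies: +156.5 × 5/9 = +86.9444°C.
Final Celsius temperature: 364.7500 + 86.9444 = 451.6944°C.
In Rankine: 451.6944 × 1.8 + 491.67 = 1304.72°R.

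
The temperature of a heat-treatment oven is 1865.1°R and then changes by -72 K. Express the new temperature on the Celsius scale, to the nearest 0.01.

Initial temperature in Celsius: (1865.1 - 491.67) × 5/9 = 763.0167°C.
The 72 K change is an interval; Kelvin and Celsius degrees are the same size, so ΔC = -72°C.
Final Celsius temperature: 763.0167 - 72.0000 = 691.0167°C.

691.02°C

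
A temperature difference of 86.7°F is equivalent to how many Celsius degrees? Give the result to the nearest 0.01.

An interval of 1°F corresponds to 5/9°C.
86.7 × 5/9 = 48.17.

48.17°C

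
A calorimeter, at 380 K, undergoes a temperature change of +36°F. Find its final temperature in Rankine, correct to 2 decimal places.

720.00°R

Initial temperature in Celsius: 380 - 273.15 = 106.8500°C.
The 36°F change is an interval, so only the factor 5/9 applies: +36 × 5/9 = +20.0000°C.
Final Celsius temperature: 106.8500 + 20.0000 = 126.8500°C.
In Rankine: 126.8500 × 1.8 + 491.67 = 720.00°R.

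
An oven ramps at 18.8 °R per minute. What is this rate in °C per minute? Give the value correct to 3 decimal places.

The quantity depends on a temperature interval, so only the ratio of degree sizes applies; the offset between the scales is irrelevant.
A change of 1°R is a change of 5/9°C, so 18.8 × 5/9 = 10.444.

10.444 °C/minute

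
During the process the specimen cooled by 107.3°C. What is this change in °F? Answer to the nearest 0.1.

193.1°F

Only the scale ratio 1.8 matters for a change in temperature.
107.3 × 1.8 = 193.1.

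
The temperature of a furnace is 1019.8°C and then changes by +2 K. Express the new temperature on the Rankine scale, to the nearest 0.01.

The 2 K change is an interval; Kelvin and Celsius degrees are the same size, so ΔC = +2°C.
Final Celsius temperature: 1019.8000 + 2.0000 = 1021.8000°C.
In Rankine: 1021.8000 × 1.8 + 491.67 = 2330.91°R.

2330.91°R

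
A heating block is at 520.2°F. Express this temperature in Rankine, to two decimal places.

979.87°R

In Celsius: (520.2 - 32) × 5/9 = 271.2222°C.
In Rankine: 271.2222 × 1.8 + 491.67 = 979.87°R.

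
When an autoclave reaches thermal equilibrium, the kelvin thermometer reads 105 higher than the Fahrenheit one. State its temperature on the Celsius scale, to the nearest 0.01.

Let x be the Fahrenheit reading; then the kelvin reading is 5/9·x + 255.372.
(5/9·x + 255.372) - x = 105  ⇒  (-4/9)·x = -150.372  ⇒  x = 338.3375°F.
In Celsius: (338.3375 - 32) × 5/9 = 170.19°C.

170.19°C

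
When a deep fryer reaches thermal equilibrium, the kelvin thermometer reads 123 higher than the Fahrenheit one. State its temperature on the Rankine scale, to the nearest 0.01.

Let x be the Fahrenheit reading; then the kelvin reading is 5/9·x + 255.372.
(5/9·x + 255.372) - x = 123  ⇒  (-4/9)·x = -132.372  ⇒  x = 297.8375°F.
In Celsius: (297.8375 - 32) × 5/9 = 147.6875°C.
In Rankine: 147.6875 × 1.8 + 491.67 = 757.51°R.

757.51°R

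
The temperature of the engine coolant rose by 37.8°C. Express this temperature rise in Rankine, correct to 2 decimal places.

68.04°R

For a temperature interval the offset drops out; only the factor 1.8 applies.
37.8 × 1.8 = 68.04.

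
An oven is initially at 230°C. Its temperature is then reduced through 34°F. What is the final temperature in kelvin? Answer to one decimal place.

The 34°F change is an interval, so only the factor 5/9 applies: -34 × 5/9 = -18.8889°C.
Final Celsius temperature: 230.0000 - 18.8889 = 211.1111°C.
In kelvin: 211.1111 + 273.15 = 484.3 K.

484.3 K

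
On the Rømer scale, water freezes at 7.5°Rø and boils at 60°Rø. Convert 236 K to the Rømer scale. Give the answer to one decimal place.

-12.0°Rø

First in Celsius: 236 - 273.15 = -37.1500°C.
Linearly onto the Rømer scale: 7.5 + (-37.1500 / 100) × (60 - 7.5) = -12.0°Rø.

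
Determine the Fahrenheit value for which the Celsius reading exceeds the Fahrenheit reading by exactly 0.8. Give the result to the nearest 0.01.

Let F be the Fahrenheit reading. The Celsius reading is C = 5/9·F - 17.7778.
Require C - F = 0.8: (-4/9)·F - 17.7778 = 0.8.
F = (0.8 + 17.7778) / (-4/9) = -41.80.

-41.80°F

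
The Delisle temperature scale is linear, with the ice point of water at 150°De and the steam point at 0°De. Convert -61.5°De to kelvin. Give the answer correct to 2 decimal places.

Linear interpolation between the fixed points: C = (-61.5 - 150) × 100 / (0 - 150) = 141.0000°C.
Then 141.0000 + 273.15 = 414.15 K.

414.15 K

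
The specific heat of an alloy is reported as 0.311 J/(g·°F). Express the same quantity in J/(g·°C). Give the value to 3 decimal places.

The quantity depends on a temperature interval, so only the ratio of degree sizes applies; the offset between the scales is irrelevant.
A change of 1°C is a change of 1.8°F, so per °C the value is 0.311 × 1.8 = 0.560.

0.560 J/(g·°C)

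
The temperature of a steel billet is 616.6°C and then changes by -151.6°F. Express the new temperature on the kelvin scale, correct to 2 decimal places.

The 151.6°F change is an interval, so only the factor 5/9 applies: -151.6 × 5/9 = -84.2222°C.
Final Celsius temperature: 616.6000 - 84.2222 = 532.3778°C.
In kelvin: 532.3778 + 273.15 = 805.53 K.

805.53 K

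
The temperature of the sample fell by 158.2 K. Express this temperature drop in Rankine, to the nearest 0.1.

Only the scale ratio 1.8 matters for a change in temperature.
158.2 × 1.8 = 284.8.

284.8°R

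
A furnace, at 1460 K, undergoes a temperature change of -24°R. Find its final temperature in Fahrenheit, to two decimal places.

2144.33°F

Initial temperature in Celsius: 1460 - 273.15 = 1186.8500°C.
The 24°R change is an interval, so only the factor 5/9 applies: -24 × 5/9 = -13.3333°C.
Final Celsius temperature: 1186.8500 - 13.3333 = 1173.5167°C.
In Fahrenheit: 1173.5167 × 1.8 + 32 = 2144.33°F.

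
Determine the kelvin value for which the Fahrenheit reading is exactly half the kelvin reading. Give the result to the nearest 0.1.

353.6 K

Let K be the kelvin reading. The Fahrenheit reading is F = 1.8·K - 459.67.
Require F = 0.5·K: 1.8·K - 459.67 = 0.5·K.
(1.3)·K = 459.67  ⇒  K = 353.6.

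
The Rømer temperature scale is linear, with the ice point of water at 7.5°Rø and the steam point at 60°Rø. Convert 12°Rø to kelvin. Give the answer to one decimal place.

Linear interpolation between the fixed points: C = (12 - 7.5) × 100 / (60 - 7.5) = 8.5714°C.
Then 8.5714 + 273.15 = 281.7 K.

281.7 K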